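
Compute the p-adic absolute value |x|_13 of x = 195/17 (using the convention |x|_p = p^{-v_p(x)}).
|195/17|_13 = 1/13

Step 1 — compute v_13(x) by factoring powers of 13 out of the numerator and denominator: v_13(195/17) = 1. Step 2 — apply |x|_p = p^{-v_p(x)} = 13^{-1} = 1/13.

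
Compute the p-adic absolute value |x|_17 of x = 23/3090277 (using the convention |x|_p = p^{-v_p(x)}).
|23/3090277|_17 = 83521

Step 1 — compute v_17(x) by factoring powers of 17 out of the numerator and denominator: v_17(23/3090277) = -4. Step 2 — apply |x|_p = p^{-v_p(x)} = 17^{4} = 83521.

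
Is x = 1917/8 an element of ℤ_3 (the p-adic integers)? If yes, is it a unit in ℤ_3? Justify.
x ∈ ℤ_3 but not a unit; v_3(x) = 3 > 0

ℤ_3 = {x ∈ ℚ_3 : v_3(x) ≥ 0} and ℤ_3^× = {x ∈ ℤ_3 : v_3(x) = 0}. Here v_3(1917/8) = v_3(num) − v_3(den) = 3; compare against these criteria.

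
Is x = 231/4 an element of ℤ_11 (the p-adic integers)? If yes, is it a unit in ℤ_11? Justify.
x ∈ ℤ_11 but not a unit; v_11(x) = 1 > 0

ℤ_11 = {x ∈ ℚ_11 : v_11(x) ≥ 0} and ℤ_11^× = {x ∈ ℤ_11 : v_11(x) = 0}. Here v_11(231/4) = v_11(num) − v_11(den) = 1; compare against these criteria.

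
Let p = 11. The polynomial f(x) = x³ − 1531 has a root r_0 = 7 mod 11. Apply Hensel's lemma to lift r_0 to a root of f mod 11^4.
r_3 = 11073 (mod 14641)

Hensel: r_{i+1} = r_i − f(r_i)/f′(r_i) mod 11^{i+2}, where f′(x) = 3x². Iterate:
  r_0 = 7 (mod 11)
  r_1 = 62 (mod 121)
  r_2 = 425 (mod 1331)
  r_3 = 11073 (mod 14641)
Final: r = 11073 with f(r) ≡ 0 mod 11^4.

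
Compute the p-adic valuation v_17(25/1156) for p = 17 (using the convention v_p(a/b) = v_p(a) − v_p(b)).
v_17(25/1156) = -2

Factor powers of 17 from the numerator and denominator of the reduced fraction: 25 = 17^0 · 25 and 1156 = 17^2 · 4. Apply v_p(a/b) = v_p(a) − v_p(b): v_17(25/1156) = 0 − 2 = -2.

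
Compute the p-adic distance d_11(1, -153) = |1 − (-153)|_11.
d_11(1, -153) = 1/11

Step 1 — x − y = 1 − (-153) = 154. Step 2 — v_11(154) = 1 (factor: 154 = (11^1 · 14); the sign does not affect v_p). Step 3 — |x − y|_11 = 11^{-1} = 1/11.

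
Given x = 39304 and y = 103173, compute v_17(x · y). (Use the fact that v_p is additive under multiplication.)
v_17(4055111592) = 6

v_p(x) = 3 (factor: 39304 = 17^3 · 8); v_p(y) = 3 (factor: 103173 = 17^3 · 21). Additivity: v_p(xy) = v_p(x) + v_p(y) = 3 + 3 = 6. (Direct check: xy = 4055111592 = 17^6 · (168).)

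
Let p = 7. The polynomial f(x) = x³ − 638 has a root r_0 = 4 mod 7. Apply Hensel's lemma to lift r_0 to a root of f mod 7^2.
r_1 = 18 (mod 49)

Hensel: r_{i+1} = r_i − f(r_i)/f′(r_i) mod 7^{i+2}, where f′(x) = 3x². Iterate:
  r_0 = 4 (mod 7)
  r_1 = 18 (mod 49)
Final: r = 18 with f(r) ≡ 0 mod 7^2.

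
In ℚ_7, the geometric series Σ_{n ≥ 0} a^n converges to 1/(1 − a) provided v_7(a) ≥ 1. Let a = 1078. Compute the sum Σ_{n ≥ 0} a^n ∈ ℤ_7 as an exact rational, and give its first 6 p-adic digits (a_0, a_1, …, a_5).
Σ a^n = 1/(1 − a) = -1/1077;  first 6 digits = (1, 0, 1, 3, 1, 6)

v_7(a) = 2 ≥ 1, so the series converges in ℤ_7 to 1/(1 − a) = 1/(1 − 1078) = -1/1077. Expand this rational in ℤ_7: compute digits iteratively via d_i = x_i mod 7, x_{i+1} = (x_i − d_i)/7. The first 6 digits are (1, 0, 1, 3, 1, 6).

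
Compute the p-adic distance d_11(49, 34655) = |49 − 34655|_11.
d_11(49, 34655) = 1/1331

Step 1 — x − y = 49 − 34655 = -34606. Step 2 — v_11(-34606) = 3 (factor: -34606 = −(11^3 · 26); the sign does not affect v_p). Step 3 — |x − y|_11 = 11^{-3} = 1/1331.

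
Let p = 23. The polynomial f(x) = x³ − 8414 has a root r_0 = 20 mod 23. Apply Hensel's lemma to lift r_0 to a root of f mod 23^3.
r_2 = 6207 (mod 12167)

Hensel: r_{i+1} = r_i − f(r_i)/f′(r_i) mod 23^{i+2}, where f′(x) = 3x². Iterate:
  r_0 = 20 (mod 23)
  r_1 = 388 (mod 529)
  r_2 = 6207 (mod 12167)
Final: r = 6207 with f(r) ≡ 0 mod 23^3.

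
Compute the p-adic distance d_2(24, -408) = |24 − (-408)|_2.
d_2(24, -408) = 1/16

Step 1 — x − y = 24 − (-408) = 432. Step 2 — v_2(432) = 4 (factor: 432 = (2^4 · 27); the sign does not affect v_p). Step 3 — |x − y|_2 = 2^{-4} = 1/16.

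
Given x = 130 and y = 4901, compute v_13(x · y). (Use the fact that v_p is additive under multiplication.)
v_13(637130) = 3

v_p(x) = 1 (factor: 130 = 13^1 · 10); v_p(y) = 2 (factor: 4901 = 13^2 · 29). Additivity: v_p(xy) = v_p(x) + v_p(y) = 1 + 2 = 3. (Direct check: xy = 637130 = 13^3 · (290).)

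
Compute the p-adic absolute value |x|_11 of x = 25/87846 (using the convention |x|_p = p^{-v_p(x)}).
|25/87846|_11 = 14641

Step 1 — compute v_11(x) by factoring powers of 11 out of the numerator and denominator: v_11(25/87846) = -4. Step 2 — apply |x|_p = p^{-v_p(x)} = 11^{4} = 14641.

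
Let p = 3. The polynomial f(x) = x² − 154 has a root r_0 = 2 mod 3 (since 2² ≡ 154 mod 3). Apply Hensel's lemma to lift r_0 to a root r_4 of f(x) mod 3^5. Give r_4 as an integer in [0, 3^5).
r_4 = 206 (mod 243)

Hensel's recurrence: r_{i+1} = r_i − f(r_i)·(f′(r_i))^{-1} mod 3^{i+2}, with f′(x) = 2x. Iterate:
  r_0 = 2 (mod 3)
  r_1 = 8 (mod 9)
  r_2 = 17 (mod 27)
  r_3 = 44 (mod 81)
  r_4 = 206 (mod 243)
Final: r_4 = 206, and one checks f(r_4) ≡ 0 mod 3^5.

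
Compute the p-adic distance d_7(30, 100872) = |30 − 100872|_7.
d_7(30, 100872) = 1/16807

Step 1 — x − y = 30 − 100872 = -100842. Step 2 — v_7(-100842) = 5 (factor: -100842 = −(7^5 · 6); the sign does not affect v_p). Step 3 — |x − y|_7 = 7^{-5} = 1/16807.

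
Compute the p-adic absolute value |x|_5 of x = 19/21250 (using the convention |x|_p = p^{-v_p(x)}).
|19/21250|_5 = 625

Step 1 — compute v_5(x) by factoring powers of 5 out of the numerator and denominator: v_5(19/21250) = -4. Step 2 — apply |x|_p = p^{-v_p(x)} = 5^{4} = 625.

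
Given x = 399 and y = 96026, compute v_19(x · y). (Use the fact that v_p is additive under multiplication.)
v_19(38314374) = 4

v_p(x) = 1 (factor: 399 = 19^1 · 21); v_p(y) = 3 (factor: 96026 = 19^3 · 14). Additivity: v_p(xy) = v_p(x) + v_p(y) = 1 + 3 = 4. (Direct check: xy = 38314374 = 19^4 · (294).)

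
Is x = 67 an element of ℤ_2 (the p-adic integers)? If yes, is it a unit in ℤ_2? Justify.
x ∈ ℤ_2^× (unit); v_2(x) = 0

ℤ_2 = {x ∈ ℚ_2 : v_2(x) ≥ 0} and ℤ_2^× = {x ∈ ℤ_2 : v_2(x) = 0}. Here v_2(67) = v_2(num) − v_2(den) = 0; compare against these criteria.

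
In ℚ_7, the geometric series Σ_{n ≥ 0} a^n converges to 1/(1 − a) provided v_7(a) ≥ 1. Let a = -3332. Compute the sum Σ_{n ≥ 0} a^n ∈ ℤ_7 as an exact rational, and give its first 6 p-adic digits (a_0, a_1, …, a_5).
Σ a^n = 1/(1 − a) = 1/3333;  first 6 digits = (1, 0, 2, 4, 2, 2)

v_7(a) = 2 ≥ 1, so the series converges in ℤ_7 to 1/(1 − a) = 1/(1 − (-3332)) = 1/3333. Expand this rational in ℤ_7: compute digits iteratively via d_i = x_i mod 7, x_{i+1} = (x_i − d_i)/7. The first 6 digits are (1, 0, 2, 4, 2, 2).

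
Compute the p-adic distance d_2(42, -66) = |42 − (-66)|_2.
d_2(42, -66) = 1/4

Step 1 — x − y = 42 − (-66) = 108. Step 2 — v_2(108) = 2 (factor: 108 = (2^2 · 27); the sign does not affect v_p). Step 3 — |x − y|_2 = 2^{-2} = 1/4.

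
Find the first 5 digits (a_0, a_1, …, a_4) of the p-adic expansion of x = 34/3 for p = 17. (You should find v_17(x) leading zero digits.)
(a_0, …, a_4) = (0, 12, 5, 11, 5)

v_17(34/3) = 1, so a_0 = ... = a_0 = 0. Factor out: x = 17^1 · u with u = 2/3 a unit in ℤ_17. Expand u iteratively via a_{v+i} = u_i mod 17, u_{i+1} = (u_i − a_{v+i})/17:
  u_0 = 2/3;  a_1 = 12;  u_1 = (u_0 − 12)/17 = -2/3
  u_1 = -2/3;  a_2 = 5;  u_2 = (u_1 − 5)/17 = -1/3
  u_2 = -1/3;  a_3 = 11;  u_3 = (u_2 − 11)/17 = -2/3
  u_3 = -2/3;  a_4 = 5;  u_4 = (u_3 − 5)/17 = -1/3
Digits: (0, 12, 5, 11, 5).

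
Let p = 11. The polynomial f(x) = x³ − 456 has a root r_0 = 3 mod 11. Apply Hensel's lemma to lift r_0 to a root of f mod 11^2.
r_1 = 113 (mod 121)

Hensel: r_{i+1} = r_i − f(r_i)/f′(r_i) mod 11^{i+2}, where f′(x) = 3x². Iterate:
  r_0 = 3 (mod 11)
  r_1 = 113 (mod 121)
Final: r = 113 with f(r) ≡ 0 mod 11^2.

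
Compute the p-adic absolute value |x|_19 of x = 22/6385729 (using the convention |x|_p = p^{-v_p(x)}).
|22/6385729|_19 = 130321

Step 1 — compute v_19(x) by factoring powers of 19 out of the numerator and denominator: v_19(22/6385729) = -4. Step 2 — apply |x|_p = p^{-v_p(x)} = 19^{4} = 130321.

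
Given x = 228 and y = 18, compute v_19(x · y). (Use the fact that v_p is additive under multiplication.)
v_19(4104) = 1

v_p(x) = 1 (factor: 228 = 19^1 · 12); v_p(y) = 0 (factor: 18 = 19^0 · 18). Additivity: v_p(xy) = v_p(x) + v_p(y) = 1 + 0 = 1. (Direct check: xy = 4104 = 19^1 · (216).)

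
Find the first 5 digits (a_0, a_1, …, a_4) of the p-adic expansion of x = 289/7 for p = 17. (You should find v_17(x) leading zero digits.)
(a_0, …, a_4) = (0, 0, 5, 7, 2)

v_17(289/7) = 2, so a_0 = ... = a_1 = 0. Factor out: x = 17^2 · u with u = 1/7 a unit in ℤ_17. Expand u iteratively via a_{v+i} = u_i mod 17, u_{i+1} = (u_i − a_{v+i})/17:
  u_0 = 1/7;  a_2 = 5;  u_1 = (u_0 − 5)/17 = -2/7
  u_1 = -2/7;  a_3 = 7;  u_2 = (u_1 − 7)/17 = -3/7
  u_2 = -3/7;  a_4 = 2;  u_3 = (u_2 − 2)/17 = -1/7
Digits: (0, 0, 5, 7, 2).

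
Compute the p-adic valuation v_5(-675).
v_5(-675) = 2

v_5(n) is the largest exponent k such that 5^k divides n. Factor out: -675 = -5^2 · 27. (Sign doesn't affect v_p.) So v_5(-675) = 2.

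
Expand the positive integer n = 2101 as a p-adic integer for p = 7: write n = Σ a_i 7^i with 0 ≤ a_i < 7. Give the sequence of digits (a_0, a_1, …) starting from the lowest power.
(a_0, a_1, …) = (1, 6, 0, 6)

Repeated division by 7 gives the digits low-to-high: 2101 = 1 + 6·7^1 + 6·7^3. Digit sequence: (1, 6, 0, 6).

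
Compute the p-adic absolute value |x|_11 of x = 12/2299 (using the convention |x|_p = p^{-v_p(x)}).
|12/2299|_11 = 121

Step 1 — compute v_11(x) by factoring powers of 11 out of the numerator and denominator: v_11(12/2299) = -2. Step 2 — apply |x|_p = p^{-v_p(x)} = 11^{2} = 121.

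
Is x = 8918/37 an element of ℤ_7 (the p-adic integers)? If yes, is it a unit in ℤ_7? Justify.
x ∈ ℤ_7 but not a unit; v_7(x) = 3 > 0

ℤ_7 = {x ∈ ℚ_7 : v_7(x) ≥ 0} and ℤ_7^× = {x ∈ ℤ_7 : v_7(x) = 0}. Here v_7(8918/37) = v_7(num) − v_7(den) = 3; compare against these criteria.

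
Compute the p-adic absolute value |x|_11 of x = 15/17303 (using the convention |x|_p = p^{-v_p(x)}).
|15/17303|_11 = 1331

Step 1 — compute v_11(x) by factoring powers of 11 out of the numerator and denominator: v_11(15/17303) = -3. Step 2 — apply |x|_p = p^{-v_p(x)} = 11^{3} = 1331.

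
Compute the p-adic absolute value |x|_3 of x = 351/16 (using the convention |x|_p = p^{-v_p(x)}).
|351/16|_3 = 1/27

Step 1 — compute v_3(x) by factoring powers of 3 out of the numerator and denominator: v_3(351/16) = 3. Step 2 — apply |x|_p = p^{-v_p(x)} = 3^{-3} = 1/27.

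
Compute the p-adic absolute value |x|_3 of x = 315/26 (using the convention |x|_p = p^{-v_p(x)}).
|315/26|_3 = 1/9

Step 1 — compute v_3(x) by factoring powers of 3 out of the numerator and denominator: v_3(315/26) = 2. Step 2 — apply |x|_p = p^{-v_p(x)} = 3^{-2} = 1/9.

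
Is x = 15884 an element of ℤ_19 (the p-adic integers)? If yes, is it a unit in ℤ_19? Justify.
x ∈ ℤ_19 but not a unit; v_19(x) = 2 > 0

ℤ_19 = {x ∈ ℚ_19 : v_19(x) ≥ 0} and ℤ_19^× = {x ∈ ℤ_19 : v_19(x) = 0}. Here v_19(15884) = v_19(num) − v_19(den) = 2; compare against these criteria.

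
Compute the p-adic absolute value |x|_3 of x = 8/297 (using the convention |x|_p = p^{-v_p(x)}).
|8/297|_3 = 27

Step 1 — compute v_3(x) by factoring powers of 3 out of the numerator and denominator: v_3(8/297) = -3. Step 2 — apply |x|_p = p^{-v_p(x)} = 3^{3} = 27.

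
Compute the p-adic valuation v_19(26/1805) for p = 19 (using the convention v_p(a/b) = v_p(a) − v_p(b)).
v_19(26/1805) = -2

Factor powers of 19 from the numerator and denominator of the reduced fraction: 26 = 19^0 · 26 and 1805 = 19^2 · 5. Apply v_p(a/b) = v_p(a) − v_p(b): v_19(26/1805) = 0 − 2 = -2.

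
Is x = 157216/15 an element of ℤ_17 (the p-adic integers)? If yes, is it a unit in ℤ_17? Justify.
x ∈ ℤ_17 but not a unit; v_17(x) = 3 > 0

ℤ_17 = {x ∈ ℚ_17 : v_17(x) ≥ 0} and ℤ_17^× = {x ∈ ℤ_17 : v_17(x) = 0}. Here v_17(157216/15) = v_17(num) − v_17(den) = 3; compare against these criteria.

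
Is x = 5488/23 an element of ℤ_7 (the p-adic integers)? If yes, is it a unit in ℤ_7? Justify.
x ∈ ℤ_7 but not a unit; v_7(x) = 3 > 0

ℤ_7 = {x ∈ ℚ_7 : v_7(x) ≥ 0} and ℤ_7^× = {x ∈ ℤ_7 : v_7(x) = 0}. Here v_7(5488/23) = v_7(num) − v_7(den) = 3; compare against these criteria.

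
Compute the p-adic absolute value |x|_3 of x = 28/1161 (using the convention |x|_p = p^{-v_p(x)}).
|28/1161|_3 = 27

Step 1 — compute v_3(x) by factoring powers of 3 out of the numerator and denominator: v_3(28/1161) = -3. Step 2 — apply |x|_p = p^{-v_p(x)} = 3^{3} = 27.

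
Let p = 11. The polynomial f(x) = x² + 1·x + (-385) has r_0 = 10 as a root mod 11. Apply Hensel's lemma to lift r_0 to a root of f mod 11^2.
r_1 = 98 (mod 121)

Hensel: r_{i+1} = r_i − f(r_i)·(f′(r_i))^{-1} mod 11^{i+2}, f′(x) = 2x + 1. Iterate:
  r_0 = 10 (mod 11)
  r_1 = 98 (mod 121)
Final: r = 98 satisfies f(r) ≡ 0 mod 11^2.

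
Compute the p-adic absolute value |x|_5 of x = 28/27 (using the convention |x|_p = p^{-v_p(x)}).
|28/27|_5 = 1

Step 1 — compute v_5(x) by factoring powers of 5 out of the numerator and denominator: v_5(28/27) = 0. Step 2 — apply |x|_p = p^{-v_p(x)} = 5^{0} = 1.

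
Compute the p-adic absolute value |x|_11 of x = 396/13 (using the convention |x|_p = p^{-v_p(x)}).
|396/13|_11 = 1/11

Step 1 — compute v_11(x) by factoring powers of 11 out of the numerator and denominator: v_11(396/13) = 1. Step 2 — apply |x|_p = p^{-v_p(x)} = 11^{-1} = 1/11.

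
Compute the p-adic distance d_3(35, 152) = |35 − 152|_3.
d_3(35, 152) = 1/9

Step 1 — x − y = 35 − 152 = -117. Step 2 — v_3(-117) = 2 (factor: -117 = −(3^2 · 13); the sign does not affect v_p). Step 3 — |x − y|_3 = 3^{-2} = 1/9.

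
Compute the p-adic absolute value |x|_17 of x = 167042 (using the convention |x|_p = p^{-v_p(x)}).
|167042|_17 = 1/83521

Step 1 — compute v_17(x) by factoring powers of 17 out of the numerator and denominator: v_17(167042) = 4. Step 2 — apply |x|_p = p^{-v_p(x)} = 17^{-4} = 1/83521.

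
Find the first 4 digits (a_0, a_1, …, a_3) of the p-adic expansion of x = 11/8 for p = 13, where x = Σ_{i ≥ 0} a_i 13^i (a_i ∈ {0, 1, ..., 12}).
(a_0, …, a_3) = (3, 8, 1, 8)

v_13(11/8) = 0 (numerator and denominator both coprime to 13), so x ∈ ℤ_13^×. Compute digits iteratively via a_i = x_i mod 13, x_{i+1} = (x_i − a_i)/13, with x_0 = x:
  x_0 = 11/8;  a_0 = 3;  x_1 = (x_0 − 3)/13 = -1/8
  x_1 = -1/8;  a_1 = 8;  x_2 = (x_1 − 8)/13 = -5/8
  x_2 = -5/8;  a_2 = 1;  x_3 = (x_2 − 1)/13 = -1/8
  x_3 = -1/8;  a_3 = 8;  x_4 = (x_3 − 8)/13 = -5/8
Digits: (3, 8, 1, 8).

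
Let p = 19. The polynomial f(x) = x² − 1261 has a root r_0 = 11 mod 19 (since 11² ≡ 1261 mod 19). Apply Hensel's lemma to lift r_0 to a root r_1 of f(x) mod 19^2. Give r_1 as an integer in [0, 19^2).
r_1 = 30 (mod 361)

Hensel's recurrence: r_{i+1} = r_i − f(r_i)·(f′(r_i))^{-1} mod 19^{i+2}, with f′(x) = 2x. Iterate:
  r_0 = 11 (mod 19)
  r_1 = 30 (mod 361)
Final: r_1 = 30, and one checks f(r_1) ≡ 0 mod 19^2.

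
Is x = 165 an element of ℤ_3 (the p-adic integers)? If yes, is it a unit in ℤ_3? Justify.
x ∈ ℤ_3 but not a unit; v_3(x) = 1 > 0

ℤ_3 = {x ∈ ℚ_3 : v_3(x) ≥ 0} and ℤ_3^× = {x ∈ ℤ_3 : v_3(x) = 0}. Here v_3(165) = v_3(num) − v_3(den) = 1; compare against these criteria.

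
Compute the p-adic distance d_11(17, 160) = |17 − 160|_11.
d_11(17, 160) = 1/11

Step 1 — x − y = 17 − 160 = -143. Step 2 — v_11(-143) = 1 (factor: -143 = −(11^1 · 13); the sign does not affect v_p). Step 3 — |x − y|_11 = 11^{-1} = 1/11.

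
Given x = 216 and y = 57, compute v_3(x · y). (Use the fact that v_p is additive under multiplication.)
v_3(12312) = 4

v_p(x) = 3 (factor: 216 = 3^3 · 8); v_p(y) = 1 (factor: 57 = 3^1 · 19). Additivity: v_p(xy) = v_p(x) + v_p(y) = 3 + 1 = 4. (Direct check: xy = 12312 = 3^4 · (152).)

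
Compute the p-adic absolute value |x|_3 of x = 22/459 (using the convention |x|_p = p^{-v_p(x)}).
|22/459|_3 = 27

Step 1 — compute v_3(x) by factoring powers of 3 out of the numerator and denominator: v_3(22/459) = -3. Step 2 — apply |x|_p = p^{-v_p(x)} = 3^{3} = 27.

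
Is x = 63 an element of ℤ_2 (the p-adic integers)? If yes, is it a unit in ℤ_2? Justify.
x ∈ ℤ_2^× (unit); v_2(x) = 0

ℤ_2 = {x ∈ ℚ_2 : v_2(x) ≥ 0} and ℤ_2^× = {x ∈ ℤ_2 : v_2(x) = 0}. Here v_2(63) = v_2(num) − v_2(den) = 0; compare against these criteria.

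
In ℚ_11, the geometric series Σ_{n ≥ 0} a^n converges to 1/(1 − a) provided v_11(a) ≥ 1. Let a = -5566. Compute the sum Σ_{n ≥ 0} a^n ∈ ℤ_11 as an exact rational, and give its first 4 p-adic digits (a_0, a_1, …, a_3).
Σ a^n = 1/(1 − a) = 1/5567;  first 4 digits = (1, 0, 9, 6)

v_11(a) = 2 ≥ 1, so the series converges in ℤ_11 to 1/(1 − a) = 1/(1 − (-5566)) = 1/5567. Expand this rational in ℤ_11: compute digits iteratively via d_i = x_i mod 11, x_{i+1} = (x_i − d_i)/11. The first 4 digits are (1, 0, 9, 6).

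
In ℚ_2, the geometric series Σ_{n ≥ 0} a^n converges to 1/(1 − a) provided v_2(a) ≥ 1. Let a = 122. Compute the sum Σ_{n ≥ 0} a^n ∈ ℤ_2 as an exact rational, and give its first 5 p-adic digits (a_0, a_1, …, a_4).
Σ a^n = 1/(1 − a) = -1/121;  first 5 digits = (1, 1, 1, 0, 1)

v_2(a) = 1 ≥ 1, so the series converges in ℤ_2 to 1/(1 − a) = 1/(1 − 122) = -1/121. Expand this rational in ℤ_2: compute digits iteratively via d_i = x_i mod 2, x_{i+1} = (x_i − d_i)/2. The first 5 digits are (1, 1, 1, 0, 1).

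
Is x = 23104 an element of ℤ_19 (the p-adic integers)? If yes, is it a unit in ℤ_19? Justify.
x ∈ ℤ_19 but not a unit; v_19(x) = 2 > 0

ℤ_19 = {x ∈ ℚ_19 : v_19(x) ≥ 0} and ℤ_19^× = {x ∈ ℤ_19 : v_19(x) = 0}. Here v_19(23104) = v_19(num) − v_19(den) = 2; compare against these criteria.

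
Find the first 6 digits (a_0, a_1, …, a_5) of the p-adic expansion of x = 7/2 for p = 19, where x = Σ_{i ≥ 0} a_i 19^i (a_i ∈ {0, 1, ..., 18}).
(a_0, …, a_5) = (13, 9, 9, 9, 9, 9)

v_19(7/2) = 0 (numerator and denominator both coprime to 19), so x ∈ ℤ_19^×. Compute digits iteratively via a_i = x_i mod 19, x_{i+1} = (x_i − a_i)/19, with x_0 = x:
  x_0 = 7/2;  a_0 = 13;  x_1 = (x_0 − 13)/19 = -1/2
  x_1 = -1/2;  a_1 = 9;  x_2 = (x_1 − 9)/19 = -1/2
  x_2 = -1/2;  a_2 = 9;  x_3 = (x_2 − 9)/19 = -1/2
  x_3 = -1/2;  a_3 = 9;  x_4 = (x_3 − 9)/19 = -1/2
  x_4 = -1/2;  a_4 = 9;  x_5 = (x_4 − 9)/19 = -1/2
  x_5 = -1/2;  a_5 = 9;  x_6 = (x_5 − 9)/19 = -1/2
Digits: (13, 9, 9, 9, 9, 9).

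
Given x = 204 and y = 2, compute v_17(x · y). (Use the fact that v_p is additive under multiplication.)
v_17(408) = 1

v_p(x) = 1 (factor: 204 = 17^1 · 12); v_p(y) = 0 (factor: 2 = 17^0 · 2). Additivity: v_p(xy) = v_p(x) + v_p(y) = 1 + 0 = 1. (Direct check: xy = 408 = 17^1 · (24).)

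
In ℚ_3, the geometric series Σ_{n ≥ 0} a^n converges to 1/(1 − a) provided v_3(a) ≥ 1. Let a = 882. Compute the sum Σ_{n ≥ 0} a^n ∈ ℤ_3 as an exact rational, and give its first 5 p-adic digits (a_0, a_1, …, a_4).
Σ a^n = 1/(1 − a) = -1/881;  first 5 digits = (1, 0, 2, 2, 2)

v_3(a) = 2 ≥ 1, so the series converges in ℤ_3 to 1/(1 − a) = 1/(1 − 882) = -1/881. Expand this rational in ℤ_3: compute digits iteratively via d_i = x_i mod 3, x_{i+1} = (x_i − d_i)/3. The first 5 digits are (1, 0, 2, 2, 2).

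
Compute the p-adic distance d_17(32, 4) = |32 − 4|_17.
d_17(32, 4) = 1

Step 1 — x − y = 32 − 4 = 28. Step 2 — v_17(28) = 0 (factor: 28 = (17^0 · 28); the sign does not affect v_p). Step 3 — |x − y|_17 = 17^{0} = 1.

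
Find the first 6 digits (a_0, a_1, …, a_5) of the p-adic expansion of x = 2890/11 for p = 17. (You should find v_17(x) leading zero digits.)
(a_0, …, a_5) = (0, 0, 4, 6, 12, 7)

v_17(2890/11) = 2, so a_0 = ... = a_1 = 0. Factor out: x = 17^2 · u with u = 10/11 a unit in ℤ_17. Expand u iteratively via a_{v+i} = u_i mod 17, u_{i+1} = (u_i − a_{v+i})/17:
  u_0 = 10/11;  a_2 = 4;  u_1 = (u_0 − 4)/17 = -2/11
  u_1 = -2/11;  a_3 = 6;  u_2 = (u_1 − 6)/17 = -4/11
  u_2 = -4/11;  a_4 = 12;  u_3 = (u_2 − 12)/17 = -8/11
  u_3 = -8/11;  a_5 = 7;  u_4 = (u_3 − 7)/17 = -5/11
Digits: (0, 0, 4, 6, 12, 7).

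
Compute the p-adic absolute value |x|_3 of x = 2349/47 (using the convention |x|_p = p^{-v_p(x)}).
|2349/47|_3 = 1/81

Step 1 — compute v_3(x) by factoring powers of 3 out of the numerator and denominator: v_3(2349/47) = 4. Step 2 — apply |x|_p = p^{-v_p(x)} = 3^{-4} = 1/81.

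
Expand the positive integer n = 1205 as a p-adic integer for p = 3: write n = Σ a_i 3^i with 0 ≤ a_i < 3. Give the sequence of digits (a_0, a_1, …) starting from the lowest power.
(a_0, a_1, …) = (2, 2, 1, 2, 2, 1, 1)

Repeated division by 3 gives the digits low-to-high: 1205 = 2 + 2·3^1 + 1·3^2 + 2·3^3 + 2·3^4 + 1·3^5 + 1·3^6. Digit sequence: (2, 2, 1, 2, 2, 1, 1).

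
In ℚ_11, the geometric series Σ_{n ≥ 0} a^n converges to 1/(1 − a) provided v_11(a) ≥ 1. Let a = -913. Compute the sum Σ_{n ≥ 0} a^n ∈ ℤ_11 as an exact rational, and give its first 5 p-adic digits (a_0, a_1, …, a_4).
Σ a^n = 1/(1 − a) = 1/914;  first 5 digits = (1, 5, 6, 2, 5)

v_11(a) = 1 ≥ 1, so the series converges in ℤ_11 to 1/(1 − a) = 1/(1 − (-913)) = 1/914. Expand this rational in ℤ_11: compute digits iteratively via d_i = x_i mod 11, x_{i+1} = (x_i − d_i)/11. The first 5 digits are (1, 5, 6, 2, 5).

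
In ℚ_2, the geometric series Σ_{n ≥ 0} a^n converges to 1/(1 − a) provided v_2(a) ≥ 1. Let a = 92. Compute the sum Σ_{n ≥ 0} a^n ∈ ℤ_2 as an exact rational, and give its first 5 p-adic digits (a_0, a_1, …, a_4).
Σ a^n = 1/(1 − a) = -1/91;  first 5 digits = (1, 0, 1, 1, 0)

v_2(a) = 2 ≥ 1, so the series converges in ℤ_2 to 1/(1 − a) = 1/(1 − 92) = -1/91. Expand this rational in ℤ_2: compute digits iteratively via d_i = x_i mod 2, x_{i+1} = (x_i − d_i)/2. The first 5 digits are (1, 0, 1, 1, 0).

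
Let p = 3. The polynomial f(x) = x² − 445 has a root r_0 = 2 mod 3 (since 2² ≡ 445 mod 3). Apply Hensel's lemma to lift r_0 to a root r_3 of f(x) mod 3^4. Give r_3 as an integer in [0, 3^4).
r_3 = 11 (mod 81)

Hensel's recurrence: r_{i+1} = r_i − f(r_i)·(f′(r_i))^{-1} mod 3^{i+2}, with f′(x) = 2x. Iterate:
  r_0 = 2 (mod 3)
  r_1 = 2 (mod 9)
  r_2 = 11 (mod 27)
  r_3 = 11 (mod 81)
Final: r_3 = 11, and one checks f(r_3) ≡ 0 mod 3^4.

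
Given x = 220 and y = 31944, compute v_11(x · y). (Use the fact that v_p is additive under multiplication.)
v_11(7027680) = 4

v_p(x) = 1 (factor: 220 = 11^1 · 20); v_p(y) = 3 (factor: 31944 = 11^3 · 24). Additivity: v_p(xy) = v_p(x) + v_p(y) = 1 + 3 = 4. (Direct check: xy = 7027680 = 11^4 · (480).)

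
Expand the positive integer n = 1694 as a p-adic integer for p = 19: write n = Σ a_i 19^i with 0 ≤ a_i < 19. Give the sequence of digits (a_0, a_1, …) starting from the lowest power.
(a_0, a_1, …) = (3, 13, 4)

Repeated division by 19 gives the digits low-to-high: 1694 = 3 + 13·19^1 + 4·19^2. Digit sequence: (3, 13, 4).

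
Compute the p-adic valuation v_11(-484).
v_11(-484) = 2

v_11(n) is the largest exponent k such that 11^k divides n. Factor out: -484 = -11^2 · 4. (Sign doesn't affect v_p.) So v_11(-484) = 2.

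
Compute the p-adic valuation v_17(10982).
v_17(10982) = 2

v_17(n) is the largest exponent k such that 17^k divides n. Factor out: 10982 = 17^2 · 38. (Sign doesn't affect v_p.) So v_17(10982) = 2.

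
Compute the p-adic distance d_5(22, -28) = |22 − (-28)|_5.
d_5(22, -28) = 1/25

Step 1 — x − y = 22 − (-28) = 50. Step 2 — v_5(50) = 2 (factor: 50 = (5^2 · 2); the sign does not affect v_p). Step 3 — |x − y|_5 = 5^{-2} = 1/25.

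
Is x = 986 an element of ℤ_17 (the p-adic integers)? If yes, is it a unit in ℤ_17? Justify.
x ∈ ℤ_17 but not a unit; v_17(x) = 1 > 0

ℤ_17 = {x ∈ ℚ_17 : v_17(x) ≥ 0} and ℤ_17^× = {x ∈ ℤ_17 : v_17(x) = 0}. Here v_17(986) = v_17(num) − v_17(den) = 1; compare against these criteria.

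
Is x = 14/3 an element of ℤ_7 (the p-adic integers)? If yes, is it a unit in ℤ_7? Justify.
x ∈ ℤ_7 but not a unit; v_7(x) = 1 > 0

ℤ_7 = {x ∈ ℚ_7 : v_7(x) ≥ 0} and ℤ_7^× = {x ∈ ℤ_7 : v_7(x) = 0}. Here v_7(14/3) = v_7(num) − v_7(den) = 1; compare against these criteria.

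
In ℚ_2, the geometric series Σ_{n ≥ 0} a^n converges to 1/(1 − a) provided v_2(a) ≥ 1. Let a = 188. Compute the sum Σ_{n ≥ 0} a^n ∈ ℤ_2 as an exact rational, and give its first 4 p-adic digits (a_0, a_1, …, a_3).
Σ a^n = 1/(1 − a) = -1/187;  first 4 digits = (1, 0, 1, 1)

v_2(a) = 2 ≥ 1, so the series converges in ℤ_2 to 1/(1 − a) = 1/(1 − 188) = -1/187. Expand this rational in ℤ_2: compute digits iteratively via d_i = x_i mod 2, x_{i+1} = (x_i − d_i)/2. The first 4 digits are (1, 0, 1, 1).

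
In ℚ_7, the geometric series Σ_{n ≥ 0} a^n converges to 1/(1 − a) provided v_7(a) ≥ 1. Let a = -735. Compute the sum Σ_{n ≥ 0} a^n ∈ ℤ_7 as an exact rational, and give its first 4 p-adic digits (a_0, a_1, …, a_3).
Σ a^n = 1/(1 − a) = 1/736;  first 4 digits = (1, 0, 6, 4)

v_7(a) = 2 ≥ 1, so the series converges in ℤ_7 to 1/(1 − a) = 1/(1 − (-735)) = 1/736. Expand this rational in ℤ_7: compute digits iteratively via d_i = x_i mod 7, x_{i+1} = (x_i − d_i)/7. The first 4 digits are (1, 0, 6, 4).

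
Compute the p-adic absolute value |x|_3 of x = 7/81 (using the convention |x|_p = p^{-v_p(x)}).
|7/81|_3 = 81

Step 1 — compute v_3(x) by factoring powers of 3 out of the numerator and denominator: v_3(7/81) = -4. Step 2 — apply |x|_p = p^{-v_p(x)} = 3^{4} = 81.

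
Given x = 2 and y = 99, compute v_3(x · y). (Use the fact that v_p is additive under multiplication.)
v_3(198) = 2

v_p(x) = 0 (factor: 2 = 3^0 · 2); v_p(y) = 2 (factor: 99 = 3^2 · 11). Additivity: v_p(xy) = v_p(x) + v_p(y) = 0 + 2 = 2. (Direct check: xy = 198 = 3^2 · (22).)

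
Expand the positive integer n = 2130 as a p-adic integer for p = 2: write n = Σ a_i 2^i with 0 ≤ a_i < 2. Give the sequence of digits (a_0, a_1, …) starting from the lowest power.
(a_0, a_1, …) = (0, 1, 0, 0, 1, 0, 1, 0, 0, 0, 0, 1)

Repeated division by 2 gives the digits low-to-high: 2130 = 1·2^1 + 1·2^4 + 1·2^6 + 1·2^11. Digit sequence: (0, 1, 0, 0, 1, 0, 1, 0, 0, 0, 0, 1).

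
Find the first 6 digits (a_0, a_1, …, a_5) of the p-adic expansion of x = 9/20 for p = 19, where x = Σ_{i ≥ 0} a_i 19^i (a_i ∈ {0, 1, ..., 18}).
(a_0, …, a_5) = (9, 10, 8, 10, 8, 10)

v_19(9/20) = 0 (numerator and denominator both coprime to 19), so x ∈ ℤ_19^×. Compute digits iteratively via a_i = x_i mod 19, x_{i+1} = (x_i − a_i)/19, with x_0 = x:
  x_0 = 9/20;  a_0 = 9;  x_1 = (x_0 − 9)/19 = -9/20
  x_1 = -9/20;  a_1 = 10;  x_2 = (x_1 − 10)/19 = -11/20
  x_2 = -11/20;  a_2 = 8;  x_3 = (x_2 − 8)/19 = -9/20
  x_3 = -9/20;  a_3 = 10;  x_4 = (x_3 − 10)/19 = -11/20
  x_4 = -11/20;  a_4 = 8;  x_5 = (x_4 − 8)/19 = -9/20
  x_5 = -9/20;  a_5 = 10;  x_6 = (x_5 − 10)/19 = -11/20
Digits: (9, 10, 8, 10, 8, 10).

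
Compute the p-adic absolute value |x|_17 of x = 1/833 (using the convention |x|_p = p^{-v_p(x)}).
|1/833|_17 = 17

Step 1 — compute v_17(x) by factoring powers of 17 out of the numerator and denominator: v_17(1/833) = -1. Step 2 — apply |x|_p = p^{-v_p(x)} = 17^{1} = 17.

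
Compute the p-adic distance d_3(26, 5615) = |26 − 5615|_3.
d_3(26, 5615) = 1/243

Step 1 — x − y = 26 − 5615 = -5589. Step 2 — v_3(-5589) = 5 (factor: -5589 = −(3^5 · 23); the sign does not affect v_p). Step 3 — |x − y|_3 = 3^{-5} = 1/243.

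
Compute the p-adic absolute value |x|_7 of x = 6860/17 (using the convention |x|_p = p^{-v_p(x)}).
|6860/17|_7 = 1/343

Step 1 — compute v_7(x) by factoring powers of 7 out of the numerator and denominator: v_7(6860/17) = 3. Step 2 — apply |x|_p = p^{-v_p(x)} = 7^{-3} = 1/343.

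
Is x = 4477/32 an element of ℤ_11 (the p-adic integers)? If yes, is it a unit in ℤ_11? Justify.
x ∈ ℤ_11 but not a unit; v_11(x) = 2 > 0

ℤ_11 = {x ∈ ℚ_11 : v_11(x) ≥ 0} and ℤ_11^× = {x ∈ ℤ_11 : v_11(x) = 0}. Here v_11(4477/32) = v_11(num) − v_11(den) = 2; compare against these criteria.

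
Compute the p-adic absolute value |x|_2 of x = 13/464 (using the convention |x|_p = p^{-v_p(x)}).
|13/464|_2 = 16

Step 1 — compute v_2(x) by factoring powers of 2 out of the numerator and denominator: v_2(13/464) = -4. Step 2 — apply |x|_p = p^{-v_p(x)} = 2^{4} = 16.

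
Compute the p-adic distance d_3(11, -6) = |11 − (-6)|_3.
d_3(11, -6) = 1

Step 1 — x − y = 11 − (-6) = 17. Step 2 — v_3(17) = 0 (factor: 17 = (3^0 · 17); the sign does not affect v_p). Step 3 — |x − y|_3 = 3^{0} = 1.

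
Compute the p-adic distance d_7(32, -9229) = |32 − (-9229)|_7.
d_7(32, -9229) = 1/343

Step 1 — x − y = 32 − (-9229) = 9261. Step 2 — v_7(9261) = 3 (factor: 9261 = (7^3 · 27); the sign does not affect v_p). Step 3 — |x − y|_7 = 7^{-3} = 1/343.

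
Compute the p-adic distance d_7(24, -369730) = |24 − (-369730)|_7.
d_7(24, -369730) = 1/16807

Step 1 — x − y = 24 − (-369730) = 369754. Step 2 — v_7(369754) = 5 (factor: 369754 = (7^5 · 22); the sign does not affect v_p). Step 3 — |x − y|_7 = 7^{-5} = 1/16807.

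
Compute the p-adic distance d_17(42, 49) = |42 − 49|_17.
d_17(42, 49) = 1

Step 1 — x − y = 42 − 49 = -7. Step 2 — v_17(-7) = 0 (factor: -7 = −(17^0 · 7); the sign does not affect v_p). Step 3 — |x − y|_17 = 17^{0} = 1.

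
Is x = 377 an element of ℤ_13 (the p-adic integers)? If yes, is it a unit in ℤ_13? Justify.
x ∈ ℤ_13 but not a unit; v_13(x) = 1 > 0

ℤ_13 = {x ∈ ℚ_13 : v_13(x) ≥ 0} and ℤ_13^× = {x ∈ ℤ_13 : v_13(x) = 0}. Here v_13(377) = v_13(num) − v_13(den) = 1; compare against these criteria.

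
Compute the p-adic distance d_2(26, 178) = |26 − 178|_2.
d_2(26, 178) = 1/8

Step 1 — x − y = 26 − 178 = -152. Step 2 — v_2(-152) = 3 (factor: -152 = −(2^3 · 19); the sign does not affect v_p). Step 3 — |x − y|_2 = 2^{-3} = 1/8.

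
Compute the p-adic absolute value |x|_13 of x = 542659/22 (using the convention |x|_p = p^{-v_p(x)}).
|542659/22|_13 = 1/28561

Step 1 — compute v_13(x) by factoring powers of 13 out of the numerator and denominator: v_13(542659/22) = 4. Step 2 — apply |x|_p = p^{-v_p(x)} = 13^{-4} = 1/28561.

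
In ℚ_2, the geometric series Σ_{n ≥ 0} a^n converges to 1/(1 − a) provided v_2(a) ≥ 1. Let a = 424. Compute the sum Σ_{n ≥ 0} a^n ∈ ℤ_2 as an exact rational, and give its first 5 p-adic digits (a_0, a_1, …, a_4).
Σ a^n = 1/(1 − a) = -1/423;  first 5 digits = (1, 0, 0, 1, 0)

v_2(a) = 3 ≥ 1, so the series converges in ℤ_2 to 1/(1 − a) = 1/(1 − 424) = -1/423. Expand this rational in ℤ_2: compute digits iteratively via d_i = x_i mod 2, x_{i+1} = (x_i − d_i)/2. The first 5 digits are (1, 0, 0, 1, 0).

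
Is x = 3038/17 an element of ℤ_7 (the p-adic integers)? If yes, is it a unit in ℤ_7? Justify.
x ∈ ℤ_7 but not a unit; v_7(x) = 2 > 0

ℤ_7 = {x ∈ ℚ_7 : v_7(x) ≥ 0} and ℤ_7^× = {x ∈ ℤ_7 : v_7(x) = 0}. Here v_7(3038/17) = v_7(num) − v_7(den) = 2; compare against these criteria.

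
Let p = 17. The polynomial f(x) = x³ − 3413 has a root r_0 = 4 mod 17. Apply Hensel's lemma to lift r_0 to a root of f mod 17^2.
r_1 = 140 (mod 289)

Hensel: r_{i+1} = r_i − f(r_i)/f′(r_i) mod 17^{i+2}, where f′(x) = 3x². Iterate:
  r_0 = 4 (mod 17)
  r_1 = 140 (mod 289)
Final: r = 140 with f(r) ≡ 0 mod 17^2.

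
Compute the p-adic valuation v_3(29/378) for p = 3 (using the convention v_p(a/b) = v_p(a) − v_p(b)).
v_3(29/378) = -3

Factor powers of 3 from the numerator and denominator of the reduced fraction: 29 = 3^0 · 29 and 378 = 3^3 · 14. Apply v_p(a/b) = v_p(a) − v_p(b): v_3(29/378) = 0 − 3 = -3.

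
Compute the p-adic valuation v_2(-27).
v_2(-27) = 0

v_2(n) is the largest exponent k such that 2^k divides n. Factor out: -27 = -2^0 · 27. (Sign doesn't affect v_p.) So v_2(-27) = 0.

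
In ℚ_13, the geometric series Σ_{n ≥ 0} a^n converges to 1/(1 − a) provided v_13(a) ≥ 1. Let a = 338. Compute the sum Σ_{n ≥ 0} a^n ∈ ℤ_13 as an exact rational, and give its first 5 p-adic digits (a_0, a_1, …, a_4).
Σ a^n = 1/(1 − a) = -1/337;  first 5 digits = (1, 0, 2, 0, 4)

v_13(a) = 2 ≥ 1, so the series converges in ℤ_13 to 1/(1 − a) = 1/(1 − 338) = -1/337. Expand this rational in ℤ_13: compute digits iteratively via d_i = x_i mod 13, x_{i+1} = (x_i − d_i)/13. The first 5 digits are (1, 0, 2, 0, 4).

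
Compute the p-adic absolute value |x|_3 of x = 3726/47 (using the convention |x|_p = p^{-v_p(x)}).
|3726/47|_3 = 1/81

Step 1 — compute v_3(x) by factoring powers of 3 out of the numerator and denominator: v_3(3726/47) = 4. Step 2 — apply |x|_p = p^{-v_p(x)} = 3^{-4} = 1/81.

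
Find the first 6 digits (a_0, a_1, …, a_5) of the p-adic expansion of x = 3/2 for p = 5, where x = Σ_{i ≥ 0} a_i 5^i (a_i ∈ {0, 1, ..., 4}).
(a_0, …, a_5) = (4, 2, 2, 2, 2, 2)

v_5(3/2) = 0 (numerator and denominator both coprime to 5), so x ∈ ℤ_5^×. Compute digits iteratively via a_i = x_i mod 5, x_{i+1} = (x_i − a_i)/5, with x_0 = x:
  x_0 = 3/2;  a_0 = 4;  x_1 = (x_0 − 4)/5 = -1/2
  x_1 = -1/2;  a_1 = 2;  x_2 = (x_1 − 2)/5 = -1/2
  x_2 = -1/2;  a_2 = 2;  x_3 = (x_2 − 2)/5 = -1/2
  x_3 = -1/2;  a_3 = 2;  x_4 = (x_3 − 2)/5 = -1/2
  x_4 = -1/2;  a_4 = 2;  x_5 = (x_4 − 2)/5 = -1/2
  x_5 = -1/2;  a_5 = 2;  x_6 = (x_5 − 2)/5 = -1/2
Digits: (4, 2, 2, 2, 2, 2).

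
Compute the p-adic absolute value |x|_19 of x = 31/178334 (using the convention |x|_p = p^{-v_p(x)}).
|31/178334|_19 = 6859

Step 1 — compute v_19(x) by factoring powers of 19 out of the numerator and denominator: v_19(31/178334) = -3. Step 2 — apply |x|_p = p^{-v_p(x)} = 19^{3} = 6859.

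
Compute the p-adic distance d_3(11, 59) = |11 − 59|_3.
d_3(11, 59) = 1/3

Step 1 — x − y = 11 − 59 = -48. Step 2 — v_3(-48) = 1 (factor: -48 = −(3^1 · 16); the sign does not affect v_p). Step 3 — |x − y|_3 = 3^{-1} = 1/3.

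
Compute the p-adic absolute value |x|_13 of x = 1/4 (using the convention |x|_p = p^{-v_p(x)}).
|1/4|_13 = 1

Step 1 — compute v_13(x) by factoring powers of 13 out of the numerator and denominator: v_13(1/4) = 0. Step 2 — apply |x|_p = p^{-v_p(x)} = 13^{0} = 1.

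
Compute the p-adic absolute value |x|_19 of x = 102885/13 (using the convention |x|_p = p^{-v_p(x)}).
|102885/13|_19 = 1/6859

Step 1 — compute v_19(x) by factoring powers of 19 out of the numerator and denominator: v_19(102885/13) = 3. Step 2 — apply |x|_p = p^{-v_p(x)} = 19^{-3} = 1/6859.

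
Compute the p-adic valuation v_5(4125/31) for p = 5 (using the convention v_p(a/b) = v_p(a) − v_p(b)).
v_5(4125/31) = 3

Factor powers of 5 from the numerator and denominator of the reduced fraction: 4125 = 5^3 · 33 and 31 = 5^0 · 31. Apply v_p(a/b) = v_p(a) − v_p(b): v_5(4125/31) = 3 − 0 = 3.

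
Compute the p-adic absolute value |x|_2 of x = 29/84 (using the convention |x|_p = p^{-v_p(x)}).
|29/84|_2 = 4

Step 1 — compute v_2(x) by factoring powers of 2 out of the numerator and denominator: v_2(29/84) = -2. Step 2 — apply |x|_p = p^{-v_p(x)} = 2^{2} = 4.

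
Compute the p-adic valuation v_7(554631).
v_7(554631) = 5

v_7(n) is the largest exponent k such that 7^k divides n. Factor out: 554631 = 7^5 · 33. (Sign doesn't affect v_p.) So v_7(554631) = 5.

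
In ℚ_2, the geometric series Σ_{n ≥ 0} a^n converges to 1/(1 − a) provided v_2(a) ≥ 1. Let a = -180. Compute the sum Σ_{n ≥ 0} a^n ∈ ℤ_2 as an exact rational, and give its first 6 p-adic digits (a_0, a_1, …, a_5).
Σ a^n = 1/(1 − a) = 1/181;  first 6 digits = (1, 0, 1, 1, 1, 0)

v_2(a) = 2 ≥ 1, so the series converges in ℤ_2 to 1/(1 − a) = 1/(1 − (-180)) = 1/181. Expand this rational in ℤ_2: compute digits iteratively via d_i = x_i mod 2, x_{i+1} = (x_i − d_i)/2. The first 6 digits are (1, 0, 1, 1, 1, 0).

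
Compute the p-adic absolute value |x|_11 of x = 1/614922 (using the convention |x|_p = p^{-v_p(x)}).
|1/614922|_11 = 14641

Step 1 — compute v_11(x) by factoring powers of 11 out of the numerator and denominator: v_11(1/614922) = -4. Step 2 — apply |x|_p = p^{-v_p(x)} = 11^{4} = 14641.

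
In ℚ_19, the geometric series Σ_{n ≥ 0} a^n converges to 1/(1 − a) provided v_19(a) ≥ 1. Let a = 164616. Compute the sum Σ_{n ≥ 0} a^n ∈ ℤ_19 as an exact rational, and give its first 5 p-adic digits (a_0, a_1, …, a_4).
Σ a^n = 1/(1 − a) = -1/164615;  first 5 digits = (1, 0, 0, 5, 1)

v_19(a) = 3 ≥ 1, so the series converges in ℤ_19 to 1/(1 − a) = 1/(1 − 164616) = -1/164615. Expand this rational in ℤ_19: compute digits iteratively via d_i = x_i mod 19, x_{i+1} = (x_i − d_i)/19. The first 5 digits are (1, 0, 0, 5, 1).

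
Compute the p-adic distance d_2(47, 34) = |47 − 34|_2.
d_2(47, 34) = 1

Step 1 — x − y = 47 − 34 = 13. Step 2 — v_2(13) = 0 (factor: 13 = (2^0 · 13); the sign does not affect v_p). Step 3 — |x − y|_2 = 2^{0} = 1.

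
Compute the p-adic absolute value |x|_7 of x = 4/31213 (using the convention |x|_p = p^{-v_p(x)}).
|4/31213|_7 = 2401

Step 1 — compute v_7(x) by factoring powers of 7 out of the numerator and denominator: v_7(4/31213) = -4. Step 2 — apply |x|_p = p^{-v_p(x)} = 7^{4} = 2401.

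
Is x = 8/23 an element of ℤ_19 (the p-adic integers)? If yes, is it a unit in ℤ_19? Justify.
x ∈ ℤ_19^× (unit); v_19(x) = 0

ℤ_19 = {x ∈ ℚ_19 : v_19(x) ≥ 0} and ℤ_19^× = {x ∈ ℤ_19 : v_19(x) = 0}. Here v_19(8/23) = v_19(num) − v_19(den) = 0; compare against these criteria.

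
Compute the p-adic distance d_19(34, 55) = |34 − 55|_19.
d_19(34, 55) = 1

Step 1 — x − y = 34 − 55 = -21. Step 2 — v_19(-21) = 0 (factor: -21 = −(19^0 · 21); the sign does not affect v_p). Step 3 — |x − y|_19 = 19^{0} = 1.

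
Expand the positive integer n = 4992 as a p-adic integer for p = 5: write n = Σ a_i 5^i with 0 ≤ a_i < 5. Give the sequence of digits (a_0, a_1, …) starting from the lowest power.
(a_0, a_1, …) = (2, 3, 4, 4, 2, 1)

Repeated division by 5 gives the digits low-to-high: 4992 = 2 + 3·5^1 + 4·5^2 + 4·5^3 + 2·5^4 + 1·5^5. Digit sequence: (2, 3, 4, 4, 2, 1).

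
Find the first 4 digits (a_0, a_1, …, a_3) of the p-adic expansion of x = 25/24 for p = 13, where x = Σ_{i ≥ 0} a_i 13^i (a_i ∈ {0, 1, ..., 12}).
(a_0, …, a_3) = (7, 12, 5, 12)

v_13(25/24) = 0 (numerator and denominator both coprime to 13), so x ∈ ℤ_13^×. Compute digits iteratively via a_i = x_i mod 13, x_{i+1} = (x_i − a_i)/13, with x_0 = x:
  x_0 = 25/24;  a_0 = 7;  x_1 = (x_0 − 7)/13 = -11/24
  x_1 = -11/24;  a_1 = 12;  x_2 = (x_1 − 12)/13 = -23/24
  x_2 = -23/24;  a_2 = 5;  x_3 = (x_2 − 5)/13 = -11/24
  x_3 = -11/24;  a_3 = 12;  x_4 = (x_3 − 12)/13 = -23/24
Digits: (7, 12, 5, 12).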